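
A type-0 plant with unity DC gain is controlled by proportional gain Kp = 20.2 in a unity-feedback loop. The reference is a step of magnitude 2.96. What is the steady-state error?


e_ss = R/(1 + Kp) = 2.96/(1 + 20.2) = 2.96/21.2000 = 0.1396

0.1396


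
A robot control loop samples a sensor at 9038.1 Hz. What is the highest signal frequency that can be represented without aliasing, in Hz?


f_max = f_s/2 = 9038.1/2 = 4519.0500

4519.0500 Hz


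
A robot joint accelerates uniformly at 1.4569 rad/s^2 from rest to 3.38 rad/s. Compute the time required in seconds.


t = delta_omega / alpha = 3.38 / 1.4569 = 2.3200

2.3200 s


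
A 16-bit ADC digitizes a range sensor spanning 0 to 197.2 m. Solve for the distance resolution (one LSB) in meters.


res = range / 2^n = 197.2/2^16 = 197.2/65536 = 0.0030

0.0030 m


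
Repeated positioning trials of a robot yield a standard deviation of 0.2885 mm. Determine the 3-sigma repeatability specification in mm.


repeatability = 3*sigma = 3*0.2885 = 0.8655

0.8655 mm


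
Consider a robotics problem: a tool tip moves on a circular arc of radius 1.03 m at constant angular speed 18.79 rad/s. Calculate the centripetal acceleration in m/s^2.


a_c = omega^2 * r = 18.79^2 * 1.03 = 363.6560

363.6560 m/s^2


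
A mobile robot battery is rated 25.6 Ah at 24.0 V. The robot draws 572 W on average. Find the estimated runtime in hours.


E = 25.6*24.0 = 614.4000 Wh
t = E/P = 614.4000/572 = 1.0741

1.0741 hours


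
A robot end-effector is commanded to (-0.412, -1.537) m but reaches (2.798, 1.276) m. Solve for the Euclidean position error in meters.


dx = 2.798 - (-0.412) = 3.2100, dy = 1.276 - (-1.537) = 2.8130
err = sqrt(10.304100 + 7.912969) = 4.2681

4.2681 m


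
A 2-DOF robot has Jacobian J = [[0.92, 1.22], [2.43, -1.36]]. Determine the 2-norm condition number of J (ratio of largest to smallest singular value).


JJ^T eigenvalues: trace(JJ^T) = 10.0893, det(JJ^T) = det(J)^2 = 17.77296964
s_max^2 = (10.0893 + sqrt(30.70209593))/2 = 7.81512360
s_min^2 = (10.0893 - sqrt(30.70209593))/2 = 2.27417640
kappa = s_max/s_min = sqrt(7.81512360/2.27417640) = 1.8538

1.8538


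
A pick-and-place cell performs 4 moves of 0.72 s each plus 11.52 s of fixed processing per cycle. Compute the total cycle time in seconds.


T = 4*0.72 + 11.52 = 14.4000

14.4000 s


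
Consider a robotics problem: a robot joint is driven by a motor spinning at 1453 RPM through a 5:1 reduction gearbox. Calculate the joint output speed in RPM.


omega_joint = omega_motor / N = 1453 / 5 = 290.6000

290.6000 RPM


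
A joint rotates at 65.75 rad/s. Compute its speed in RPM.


RPM = 65.75 * 60/(2*pi) = 627.8663

627.8663 RPM


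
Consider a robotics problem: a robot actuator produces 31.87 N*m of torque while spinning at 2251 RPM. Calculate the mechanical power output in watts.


omega = 2251 * 2*pi/60 = 235.724169 rad/s
P = tau * omega = 31.87 * 235.724169 = 7512.5293

7512.5293 W


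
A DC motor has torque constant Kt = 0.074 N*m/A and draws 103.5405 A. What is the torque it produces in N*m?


tau = Kt * I = 0.074*103.5405 = 7.6620

7.6620 N*m


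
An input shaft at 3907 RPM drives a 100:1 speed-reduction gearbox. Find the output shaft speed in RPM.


omega_out = omega_in / N = 3907 / 100 = 39.0700

39.0700 RPM


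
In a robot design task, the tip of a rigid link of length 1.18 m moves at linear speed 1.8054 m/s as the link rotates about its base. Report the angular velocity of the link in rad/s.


omega = v / L = 1.8054 / 1.18 = 1.5300

1.5300 rad/s


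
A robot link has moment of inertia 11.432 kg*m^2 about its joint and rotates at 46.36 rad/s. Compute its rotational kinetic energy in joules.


KE = (1/2)*I*omega^2 = 0.5*11.432*46.36^2 = 12285.1107

12285.1107 J


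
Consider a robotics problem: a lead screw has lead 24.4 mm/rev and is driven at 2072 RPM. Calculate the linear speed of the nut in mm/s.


v = lead * (RPM/60) = 24.4*2072/60 = 842.6133

842.6133 mm/s


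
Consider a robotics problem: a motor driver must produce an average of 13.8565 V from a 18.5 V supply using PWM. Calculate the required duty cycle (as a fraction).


D = V_avg/V_supply = 13.8565/18.5 = 0.7490

0.7490


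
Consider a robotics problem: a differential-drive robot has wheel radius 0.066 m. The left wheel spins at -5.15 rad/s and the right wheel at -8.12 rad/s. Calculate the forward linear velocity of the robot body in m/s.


v = r*(wR + wL)/2 = 0.066*(-8.12 + -5.15)/2 = -0.4379

-0.4379 m/s


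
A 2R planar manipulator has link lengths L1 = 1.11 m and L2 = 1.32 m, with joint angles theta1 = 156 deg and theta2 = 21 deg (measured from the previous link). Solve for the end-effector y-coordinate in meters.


y = L1*sin(th1) + L2*sin(th1+th2) = 1.11*sin(156 deg) + 1.32*sin(177 deg) = 0.5206

0.5206 m


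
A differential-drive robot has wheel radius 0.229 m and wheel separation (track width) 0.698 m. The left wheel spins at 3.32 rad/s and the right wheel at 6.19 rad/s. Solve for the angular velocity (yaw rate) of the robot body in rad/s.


omega = r*(wR - wL)/L = 0.229*(6.19 - (3.32))/0.698 = 0.9416

0.9416 rad/s


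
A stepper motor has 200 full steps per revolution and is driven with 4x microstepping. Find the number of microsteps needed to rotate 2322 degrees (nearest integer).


step_size = 360/(200*4) = 360/800 = 0.450000 deg
n = 2322/(360/800) = 2322*800/360 = 5160

5160 steps


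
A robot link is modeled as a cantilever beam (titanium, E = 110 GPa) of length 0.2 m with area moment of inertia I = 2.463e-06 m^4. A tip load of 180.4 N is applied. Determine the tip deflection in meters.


delta = F*L^3/(3*E*I) = 180.4*0.2^3/(3*1.100e+11*2.463e-06)
      = 1.4432/812790 = 1.7756e-06

1.7756e-06 m


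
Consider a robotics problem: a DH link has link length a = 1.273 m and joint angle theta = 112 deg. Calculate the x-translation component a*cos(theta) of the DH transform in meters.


a*cos(theta) = 1.273*cos(112 deg) = -0.4769

-0.4769 m


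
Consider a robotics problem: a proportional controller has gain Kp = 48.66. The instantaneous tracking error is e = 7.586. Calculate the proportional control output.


u_P = Kp * e = 48.66 * 7.586 = 369.1348

369.1348


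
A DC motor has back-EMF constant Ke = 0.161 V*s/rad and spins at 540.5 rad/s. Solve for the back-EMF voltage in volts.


V_emf = Ke * omega = 0.161*540.5 = 87.0205

87.0205 V


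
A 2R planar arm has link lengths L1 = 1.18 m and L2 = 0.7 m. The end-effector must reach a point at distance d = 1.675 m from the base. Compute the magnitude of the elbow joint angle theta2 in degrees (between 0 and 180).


cos(th2) = (d^2 - L1^2 - L2^2)/(2*L1*L2) = (1.675^2 - 1.18^2 - 0.7^2)/(2*1.18*0.7) = 0.55885291
th2 = acos(0.55885291) = 56.0235 deg

56.0235 degrees


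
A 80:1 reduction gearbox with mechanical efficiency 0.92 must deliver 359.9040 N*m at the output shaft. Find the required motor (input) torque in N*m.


tau_in = tau_out / (N * eta) = 359.9040 / (80 * 0.92) = 4.8900

4.8900 N*m


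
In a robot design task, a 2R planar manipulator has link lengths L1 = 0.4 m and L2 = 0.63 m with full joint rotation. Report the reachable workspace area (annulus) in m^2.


r_max = L1 + L2 = 1.0300, r_min = |L1 - L2| = 0.2300
A = pi*(r_max^2 - r_min^2) = pi*(1.0609 - 0.0529) = 3.1667

3.1667 m^2


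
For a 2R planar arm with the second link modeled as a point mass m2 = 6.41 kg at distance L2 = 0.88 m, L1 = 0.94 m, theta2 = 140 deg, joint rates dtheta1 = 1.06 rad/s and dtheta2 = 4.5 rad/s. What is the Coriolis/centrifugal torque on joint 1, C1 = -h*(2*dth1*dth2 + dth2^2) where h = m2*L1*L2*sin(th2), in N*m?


h = m2*L1*L2*sin(th2) = 6.41*0.94*0.88*sin(140 deg) = 3.408286
C1 = -h*(2*1.06*4.5 + 4.5^2) = -3.408286*29.7900 = -101.5328

-101.5328 N*m


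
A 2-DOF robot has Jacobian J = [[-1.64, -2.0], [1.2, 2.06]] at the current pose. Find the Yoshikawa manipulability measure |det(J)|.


det(J) = -1.64*2.06 - (-2.0)*(1.2) = -0.9784
|det(J)| = 0.9784

0.9784


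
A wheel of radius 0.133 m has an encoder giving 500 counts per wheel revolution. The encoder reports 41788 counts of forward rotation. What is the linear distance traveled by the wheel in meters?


revs = 41788/500 = 83.576000
d = revs * 2*pi*r = 83.576000 * 2*pi*0.133 = 69.8414

69.8414 m


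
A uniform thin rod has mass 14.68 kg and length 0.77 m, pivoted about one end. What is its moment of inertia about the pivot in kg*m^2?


I = (1/3)*m*L^2 = (1/3)*14.68*0.77^2 = 2.9013

2.9013 kg*m^2


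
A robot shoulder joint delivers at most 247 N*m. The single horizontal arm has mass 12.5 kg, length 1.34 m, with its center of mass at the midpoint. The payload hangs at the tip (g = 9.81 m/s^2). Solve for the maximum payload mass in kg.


tau_arm = m_arm*g*(L/2) = 12.5*9.81*1.34/2 = 82.1588 N*m
tau_payload = tau_max - tau_arm = 247 - 82.1588 = 164.8412
m_payload = tau_payload / (g*L) = 164.8412 / (9.81*1.34) = 12.5398

12.5398 kg


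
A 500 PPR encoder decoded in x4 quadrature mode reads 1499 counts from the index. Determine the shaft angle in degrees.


angle = counts * 360 / (PPR*4) = 1499 * 360 / 2000 = 269.8200

269.8200 degrees


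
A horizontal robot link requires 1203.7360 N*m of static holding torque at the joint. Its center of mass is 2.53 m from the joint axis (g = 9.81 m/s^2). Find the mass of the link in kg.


m = tau / (g*L) = 1203.7360 / (9.81 * 2.53) = 48.5000

48.5000 kg


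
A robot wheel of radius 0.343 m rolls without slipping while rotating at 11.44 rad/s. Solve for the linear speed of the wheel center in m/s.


v = omega * r = 11.44 * 0.343 = 3.9239

3.9239 m/s


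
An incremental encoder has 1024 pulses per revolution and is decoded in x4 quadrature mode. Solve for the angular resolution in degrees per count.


resolution = 360 / (PPR * 4) = 360 / 4096 = 0.0879

0.0879 degrees


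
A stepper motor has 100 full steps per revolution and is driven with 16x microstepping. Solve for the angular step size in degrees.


step = 360/(100*16) = 360/1600 = 0.2250

0.2250 degrees


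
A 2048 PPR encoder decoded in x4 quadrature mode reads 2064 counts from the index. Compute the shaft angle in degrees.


angle = counts * 360 / (PPR*4) = 2064 * 360 / 8192 = 90.7031

90.7031 degrees


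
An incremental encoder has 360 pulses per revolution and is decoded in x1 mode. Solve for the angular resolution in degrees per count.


resolution = 360 / (PPR * 1) = 360 / 360 = 1.0000

1.0000 degrees


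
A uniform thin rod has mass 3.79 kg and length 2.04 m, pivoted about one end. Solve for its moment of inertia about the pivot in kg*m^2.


I = (1/3)*m*L^2 = (1/3)*3.79*2.04^2 = 5.2575

5.2575 kg*m^2


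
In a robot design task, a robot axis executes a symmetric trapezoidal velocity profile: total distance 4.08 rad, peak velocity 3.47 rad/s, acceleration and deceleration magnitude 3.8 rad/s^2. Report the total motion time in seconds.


t_acc = v/a = 3.47/3.8 = 0.913158 s
d_acc = v^2/(2a) = 1.584329 rad (each ramp)
d_cruise = 4.08 - 2*1.584329 = 0.911342 rad
t_cruise = 0.911342/3.47 = 0.262635 s
t_total = 2*0.913158 + 0.262635 = 2.0890

2.0890 s


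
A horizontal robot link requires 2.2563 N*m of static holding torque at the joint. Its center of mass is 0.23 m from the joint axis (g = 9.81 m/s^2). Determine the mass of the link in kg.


m = tau / (g*L) = 2.2563 / (9.81 * 0.23) = 1.0000

1.0000 kg


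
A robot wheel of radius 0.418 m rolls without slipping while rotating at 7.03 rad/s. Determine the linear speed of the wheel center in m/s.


v = omega * r = 7.03 * 0.418 = 2.9385

2.9385 m/s


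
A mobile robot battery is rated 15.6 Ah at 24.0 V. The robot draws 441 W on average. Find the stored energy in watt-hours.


E = capacity * V = 15.6*24.0 = 374.4000

374.4000 Wh


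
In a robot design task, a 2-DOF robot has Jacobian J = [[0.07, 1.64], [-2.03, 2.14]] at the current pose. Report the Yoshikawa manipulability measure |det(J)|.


det(J) = 0.07*2.14 - (1.64)*(-2.03) = 3.4790
|det(J)| = 3.4790

3.4790


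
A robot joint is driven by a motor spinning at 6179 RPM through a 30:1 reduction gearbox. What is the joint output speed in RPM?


omega_joint = omega_motor / N = 6179 / 30 = 205.9667

205.9667 RPM


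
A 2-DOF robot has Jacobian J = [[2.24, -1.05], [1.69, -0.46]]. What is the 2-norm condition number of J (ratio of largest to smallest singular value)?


JJ^T eigenvalues: trace(JJ^T) = 9.1878, det(JJ^T) = det(J)^2 = 0.55368481
s_max^2 = (9.1878 + sqrt(82.20092960))/2 = 9.12713642
s_min^2 = (9.1878 - sqrt(82.20092960))/2 = 0.06066358
kappa = s_max/s_min = sqrt(9.12713642/0.06066358) = 12.2660

12.2660


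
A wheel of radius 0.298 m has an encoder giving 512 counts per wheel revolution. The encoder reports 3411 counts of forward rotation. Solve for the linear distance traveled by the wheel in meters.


revs = 3411/512 = 6.662109
d = revs * 2*pi*r = 6.662109 * 2*pi*0.298 = 12.4741

12.4741 m


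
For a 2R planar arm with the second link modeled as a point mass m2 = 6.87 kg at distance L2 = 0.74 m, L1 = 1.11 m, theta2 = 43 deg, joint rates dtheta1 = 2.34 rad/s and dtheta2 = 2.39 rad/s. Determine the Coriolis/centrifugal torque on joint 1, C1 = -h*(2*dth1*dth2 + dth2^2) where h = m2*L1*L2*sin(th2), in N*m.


h = m2*L1*L2*sin(th2) = 6.87*1.11*0.74*sin(43 deg) = 3.848529
C1 = -h*(2*2.34*2.39 + 2.39^2) = -3.848529*16.8973 = -65.0297

-65.0297 N*m


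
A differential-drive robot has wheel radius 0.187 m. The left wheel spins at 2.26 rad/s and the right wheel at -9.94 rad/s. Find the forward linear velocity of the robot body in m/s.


v = r*(wR + wL)/2 = 0.187*(-9.94 + 2.26)/2 = -0.7181

-0.7181 m/s


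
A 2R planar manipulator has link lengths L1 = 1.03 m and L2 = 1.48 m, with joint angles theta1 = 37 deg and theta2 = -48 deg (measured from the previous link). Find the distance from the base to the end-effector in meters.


x = L1*cos(th1) + L2*cos(th1+th2) = 2.275403
y = L1*sin(th1) + L2*sin(th1+th2) = 0.337472
d = sqrt(x^2 + y^2) = sqrt(5.177459 + 0.113887) = 2.3003

2.3003 m


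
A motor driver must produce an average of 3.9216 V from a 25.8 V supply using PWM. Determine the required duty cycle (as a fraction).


D = V_avg/V_supply = 3.9216/25.8 = 0.1520

0.1520


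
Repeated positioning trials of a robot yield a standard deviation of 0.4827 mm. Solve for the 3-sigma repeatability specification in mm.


repeatability = 3*sigma = 3*0.4827 = 1.4481

1.4481 mm


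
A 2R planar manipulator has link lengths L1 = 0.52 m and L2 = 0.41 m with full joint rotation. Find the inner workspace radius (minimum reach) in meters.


r_min = |L1 - L2| = |0.52 - 0.41| = 0.1100

0.1100 m


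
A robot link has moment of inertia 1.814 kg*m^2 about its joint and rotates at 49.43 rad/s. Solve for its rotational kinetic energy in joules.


KE = (1/2)*I*omega^2 = 0.5*1.814*49.43^2 = 2216.0957

2216.0957 J


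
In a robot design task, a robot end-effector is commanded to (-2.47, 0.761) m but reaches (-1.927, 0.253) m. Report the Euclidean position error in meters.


dx = -1.927 - (-2.47) = 0.5430, dy = 0.253 - (0.761) = -0.5080
err = sqrt(0.294849 + 0.258064) = 0.7436

0.7436 m


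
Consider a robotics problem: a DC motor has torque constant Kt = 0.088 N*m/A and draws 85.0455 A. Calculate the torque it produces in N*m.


tau = Kt * I = 0.088*85.0455 = 7.4840

7.4840 N*m


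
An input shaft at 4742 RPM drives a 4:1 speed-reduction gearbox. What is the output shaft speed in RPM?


omega_out = omega_in / N = 4742 / 4 = 1185.5000

1185.5000 RPM


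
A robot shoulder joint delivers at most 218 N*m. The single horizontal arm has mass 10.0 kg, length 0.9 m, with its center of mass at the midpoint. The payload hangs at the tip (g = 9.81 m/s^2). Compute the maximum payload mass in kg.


tau_arm = m_arm*g*(L/2) = 10.0*9.81*0.9/2 = 44.1450 N*m
tau_payload = tau_max - tau_arm = 218 - 44.1450 = 173.8550
m_payload = tau_payload / (g*L) = 173.8550 / (9.81*0.9) = 19.6914

19.6914 kg


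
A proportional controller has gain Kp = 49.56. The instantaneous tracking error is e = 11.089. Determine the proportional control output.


u_P = Kp * e = 49.56 * 11.089 = 549.5708

549.5708


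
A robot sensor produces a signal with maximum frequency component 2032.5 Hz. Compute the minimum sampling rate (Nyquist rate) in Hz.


f_s,min = 2*f_max = 2*2032.5 = 4065.0000

4065.0000 Hz


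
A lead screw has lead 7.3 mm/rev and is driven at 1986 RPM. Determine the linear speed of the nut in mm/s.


v = lead * (RPM/60) = 7.3*1986/60 = 241.6300

241.6300 mm/s


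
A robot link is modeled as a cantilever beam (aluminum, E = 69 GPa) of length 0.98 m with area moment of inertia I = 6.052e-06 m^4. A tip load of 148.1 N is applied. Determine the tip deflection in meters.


delta = F*L^3/(3*E*I) = 148.1*0.98^3/(3*6.900e+10*6.052e-06)
      = 139.3905352/1252764 = 1.1127e-04

1.1127e-04 m


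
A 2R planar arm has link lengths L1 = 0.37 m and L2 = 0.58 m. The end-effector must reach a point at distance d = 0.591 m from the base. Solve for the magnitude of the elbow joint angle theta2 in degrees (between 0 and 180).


cos(th2) = (d^2 - L1^2 - L2^2)/(2*L1*L2) = (0.591^2 - 0.37^2 - 0.58^2)/(2*0.37*0.58) = -0.28895387
th2 = acos(-0.28895387) = 106.7953 deg

106.7953 degrees


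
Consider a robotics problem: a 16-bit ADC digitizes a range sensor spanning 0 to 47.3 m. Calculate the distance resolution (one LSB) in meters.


res = range / 2^n = 47.3/2^16 = 47.3/65536 = 7.2174e-04

7.2174e-04 m


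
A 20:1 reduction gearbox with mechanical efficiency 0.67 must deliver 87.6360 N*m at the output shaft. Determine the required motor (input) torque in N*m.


tau_in = tau_out / (N * eta) = 87.6360 / (20 * 0.67) = 6.5400

6.5400 N*m


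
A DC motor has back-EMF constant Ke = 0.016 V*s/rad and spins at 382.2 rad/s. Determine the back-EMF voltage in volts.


V_emf = Ke * omega = 0.016*382.2 = 6.1152

6.1152 V


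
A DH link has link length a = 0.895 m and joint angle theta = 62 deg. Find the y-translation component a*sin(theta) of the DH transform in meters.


a*sin(theta) = 0.895*sin(62 deg) = 0.7902

0.7902 m


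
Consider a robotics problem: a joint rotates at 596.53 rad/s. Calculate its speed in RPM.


RPM = 596.53 * 60/(2*pi) = 5696.4419

5696.4419 RPM


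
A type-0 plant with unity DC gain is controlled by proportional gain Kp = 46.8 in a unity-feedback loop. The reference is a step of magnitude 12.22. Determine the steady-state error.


e_ss = R/(1 + Kp) = 12.22/(1 + 46.8) = 12.22/47.8000 = 0.2556

0.2556


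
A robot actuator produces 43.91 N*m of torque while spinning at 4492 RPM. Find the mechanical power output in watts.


omega = 4492 * 2*pi/60 = 470.401140 rad/s
P = tau * omega = 43.91 * 470.401140 = 20655.3141

20655.3141 W


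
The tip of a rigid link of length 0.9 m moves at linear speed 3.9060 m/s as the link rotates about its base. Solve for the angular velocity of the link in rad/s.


omega = v / L = 3.9060 / 0.9 = 4.3400

4.3400 rad/s


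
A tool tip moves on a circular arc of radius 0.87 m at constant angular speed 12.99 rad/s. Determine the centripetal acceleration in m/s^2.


a_c = omega^2 * r = 12.99^2 * 0.87 = 146.8039

146.8039 m/s^2


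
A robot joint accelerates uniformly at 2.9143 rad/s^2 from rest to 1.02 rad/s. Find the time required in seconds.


t = delta_omega / alpha = 1.02 / 2.9143 = 0.3500

0.3500 s


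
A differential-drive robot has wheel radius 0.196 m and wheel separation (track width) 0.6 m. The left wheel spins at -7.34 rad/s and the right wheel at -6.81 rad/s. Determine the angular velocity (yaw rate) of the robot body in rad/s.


omega = r*(wR - wL)/L = 0.196*(-6.81 - (-7.34))/0.6 = 0.1731

0.1731 rad/s


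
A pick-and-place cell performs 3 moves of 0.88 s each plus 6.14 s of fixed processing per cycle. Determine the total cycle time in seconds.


T = 3*0.88 + 6.14 = 8.7800

8.7800 s


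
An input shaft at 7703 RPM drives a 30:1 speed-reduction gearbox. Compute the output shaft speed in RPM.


omega_out = omega_in / N = 7703 / 30 = 256.7667

256.7667 RPM


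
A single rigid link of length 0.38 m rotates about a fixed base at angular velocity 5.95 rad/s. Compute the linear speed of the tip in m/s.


v = L*omega = 0.38 * 5.95 = 2.2610

2.2610 m/s


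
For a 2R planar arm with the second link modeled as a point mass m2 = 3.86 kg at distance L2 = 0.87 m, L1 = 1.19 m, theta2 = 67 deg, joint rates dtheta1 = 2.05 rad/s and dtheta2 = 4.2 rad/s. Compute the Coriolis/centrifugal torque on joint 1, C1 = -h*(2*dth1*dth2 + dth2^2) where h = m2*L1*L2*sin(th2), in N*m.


h = m2*L1*L2*sin(th2) = 3.86*1.19*0.87*sin(67 deg) = 3.678575
C1 = -h*(2*2.05*4.2 + 4.2^2) = -3.678575*34.8600 = -128.2351

-128.2351 N*m


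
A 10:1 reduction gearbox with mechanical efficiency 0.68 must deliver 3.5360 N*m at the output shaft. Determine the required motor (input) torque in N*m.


tau_in = tau_out / (N * eta) = 3.5360 / (10 * 0.68) = 0.5200

0.5200 N*m


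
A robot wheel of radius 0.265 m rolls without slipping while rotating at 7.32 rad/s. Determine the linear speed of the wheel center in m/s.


v = omega * r = 7.32 * 0.265 = 1.9398

1.9398 m/s


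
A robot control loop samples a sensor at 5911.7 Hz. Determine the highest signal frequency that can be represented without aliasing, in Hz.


f_max = f_s/2 = 5911.7/2 = 2955.8500

2955.8500 Hz


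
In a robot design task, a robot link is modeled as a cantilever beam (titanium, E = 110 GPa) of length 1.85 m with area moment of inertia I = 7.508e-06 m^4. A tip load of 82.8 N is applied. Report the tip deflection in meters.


delta = F*L^3/(3*E*I) = 82.8*1.85^3/(3*1.100e+11*7.508e-06)
      = 524.25855/2477640 = 2.1160e-04

2.1160e-04 m


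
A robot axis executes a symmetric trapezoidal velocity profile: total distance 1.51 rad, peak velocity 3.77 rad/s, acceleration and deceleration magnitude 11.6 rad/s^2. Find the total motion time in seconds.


t_acc = v/a = 3.77/11.6 = 0.325000 s
d_acc = v^2/(2a) = 0.612625 rad (each ramp)
d_cruise = 1.51 - 2*0.612625 = 0.284750 rad
t_cruise = 0.284750/3.77 = 0.075531 s
t_total = 2*0.325000 + 0.075531 = 0.7255

0.7255 s


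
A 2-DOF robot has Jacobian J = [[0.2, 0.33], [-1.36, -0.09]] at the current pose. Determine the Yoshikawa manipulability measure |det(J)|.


det(J) = 0.2*-0.09 - (0.33)*(-1.36) = 0.4308
|det(J)| = 0.4308

0.4308


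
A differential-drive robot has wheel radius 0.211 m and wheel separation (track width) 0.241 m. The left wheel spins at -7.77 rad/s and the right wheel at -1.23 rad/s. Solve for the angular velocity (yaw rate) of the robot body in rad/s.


omega = r*(wR - wL)/L = 0.211*(-1.23 - (-7.77))/0.241 = 5.7259

5.7259 rad/s


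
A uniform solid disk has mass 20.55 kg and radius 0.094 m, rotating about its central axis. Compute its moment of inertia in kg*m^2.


I = (1/2)*m*R^2 = 0.5*20.55*0.094^2 = 0.0908

0.0908 kg*m^2


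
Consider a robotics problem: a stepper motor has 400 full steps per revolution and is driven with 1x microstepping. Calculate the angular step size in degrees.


step = 360/(400*1) = 360/400 = 0.9000

0.9000 degrees


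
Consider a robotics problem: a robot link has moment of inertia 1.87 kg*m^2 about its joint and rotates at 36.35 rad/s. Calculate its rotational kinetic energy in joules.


KE = (1/2)*I*omega^2 = 0.5*1.87*36.35^2 = 1235.4365

1235.4365 J


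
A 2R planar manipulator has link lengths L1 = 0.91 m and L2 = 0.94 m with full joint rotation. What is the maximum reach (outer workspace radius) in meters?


r_max = L1 + L2 = 0.91 + 0.94 = 1.8500

1.8500 m


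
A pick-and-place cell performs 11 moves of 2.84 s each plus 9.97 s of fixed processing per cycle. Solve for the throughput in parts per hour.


T_cycle = 11*2.84 + 9.97 = 41.2100 s
rate = 3600/T = 87.3574

87.3574 parts/hour


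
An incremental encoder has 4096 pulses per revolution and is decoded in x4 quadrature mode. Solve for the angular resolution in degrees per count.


resolution = 360 / (PPR * 4) = 360 / 16384 = 0.0220

0.0220 degrees


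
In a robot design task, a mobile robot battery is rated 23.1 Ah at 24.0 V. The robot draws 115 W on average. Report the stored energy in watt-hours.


E = capacity * V = 23.1*24.0 = 554.4000

554.4000 Wh


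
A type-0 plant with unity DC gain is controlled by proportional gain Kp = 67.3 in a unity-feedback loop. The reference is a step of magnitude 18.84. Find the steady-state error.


e_ss = R/(1 + Kp) = 18.84/(1 + 67.3) = 18.84/68.3000 = 0.2758

0.2758


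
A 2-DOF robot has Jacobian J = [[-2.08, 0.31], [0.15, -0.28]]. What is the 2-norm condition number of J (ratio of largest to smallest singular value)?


JJ^T eigenvalues: trace(JJ^T) = 4.5234, det(JJ^T) = det(J)^2 = 0.28718881
s_max^2 = (4.5234 + sqrt(19.31239232))/2 = 4.45899335
s_min^2 = (4.5234 - sqrt(19.31239232))/2 = 0.06440665
kappa = s_max/s_min = sqrt(4.45899335/0.06440665) = 8.3206

8.3206


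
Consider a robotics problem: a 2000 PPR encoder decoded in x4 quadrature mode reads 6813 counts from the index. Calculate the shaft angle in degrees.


angle = counts * 360 / (PPR*4) = 6813 * 360 / 8000 = 306.5850

306.5850 degrees


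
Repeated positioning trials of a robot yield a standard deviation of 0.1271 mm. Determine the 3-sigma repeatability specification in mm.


repeatability = 3*sigma = 3*0.1271 = 0.3813

0.3813 mm


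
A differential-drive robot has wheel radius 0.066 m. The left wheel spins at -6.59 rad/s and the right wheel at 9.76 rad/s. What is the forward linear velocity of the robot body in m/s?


v = r*(wR + wL)/2 = 0.066*(9.76 + -6.59)/2 = 0.1046

0.1046 m/s


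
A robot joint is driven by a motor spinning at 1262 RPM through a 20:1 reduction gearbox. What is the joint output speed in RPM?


omega_joint = omega_motor / N = 1262 / 20 = 63.1000

63.1000 RPM


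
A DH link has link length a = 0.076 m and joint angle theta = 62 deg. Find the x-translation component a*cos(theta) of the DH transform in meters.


a*cos(theta) = 0.076*cos(62 deg) = 0.0357

0.0357 m


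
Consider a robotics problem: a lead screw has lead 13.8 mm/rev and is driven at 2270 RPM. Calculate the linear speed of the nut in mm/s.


v = lead * (RPM/60) = 13.8*2270/60 = 522.1000

522.1000 mm/s


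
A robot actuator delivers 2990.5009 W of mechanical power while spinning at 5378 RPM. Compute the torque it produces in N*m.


omega = 5378 * 2*pi/60 = 563.182843 rad/s
tau = P / omega = 2990.5009 / 563.182843 = 5.3100

5.3100 N*m


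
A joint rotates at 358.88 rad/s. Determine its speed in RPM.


RPM = 358.88 * 60/(2*pi) = 3427.0516

3427.0516 RPM


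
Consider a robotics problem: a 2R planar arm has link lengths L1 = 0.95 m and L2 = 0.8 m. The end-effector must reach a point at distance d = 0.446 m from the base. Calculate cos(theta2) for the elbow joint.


cos(th2) = (d^2 - L1^2 - L2^2)/(2*L1*L2) = (0.446^2 - 0.95^2 - 0.8^2)/(2*0.95*0.8) = -0.8839

-0.8839


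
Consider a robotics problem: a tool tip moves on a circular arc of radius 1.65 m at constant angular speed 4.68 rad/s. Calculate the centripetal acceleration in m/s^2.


a_c = omega^2 * r = 4.68^2 * 1.65 = 36.1390

36.1390 m/s^2


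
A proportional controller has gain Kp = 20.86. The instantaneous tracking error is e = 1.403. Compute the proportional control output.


u_P = Kp * e = 20.86 * 1.403 = 29.2666

29.2666


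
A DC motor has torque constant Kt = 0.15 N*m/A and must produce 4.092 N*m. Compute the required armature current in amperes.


I = tau / Kt = 4.092/0.15 = 27.2800

27.2800 A


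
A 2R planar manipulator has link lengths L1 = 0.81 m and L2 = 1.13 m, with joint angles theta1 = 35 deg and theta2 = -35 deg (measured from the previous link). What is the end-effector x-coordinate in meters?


x = L1*cos(th1) + L2*cos(th1+th2) = 0.81*cos(35 deg) + 1.13*cos(0 deg) = 1.7935

1.7935 m


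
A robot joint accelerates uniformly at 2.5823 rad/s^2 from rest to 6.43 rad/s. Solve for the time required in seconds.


t = delta_omega / alpha = 6.43 / 2.5823 = 2.4900

2.4900 s


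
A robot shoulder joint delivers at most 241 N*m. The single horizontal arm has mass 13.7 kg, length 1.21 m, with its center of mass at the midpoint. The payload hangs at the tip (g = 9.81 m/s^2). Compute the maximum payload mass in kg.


tau_arm = m_arm*g*(L/2) = 13.7*9.81*1.21/2 = 81.3102 N*m
tau_payload = tau_max - tau_arm = 241 - 81.3102 = 159.6898
m_payload = tau_payload / (g*L) = 159.6898 / (9.81*1.21) = 13.4531

13.4531 kg


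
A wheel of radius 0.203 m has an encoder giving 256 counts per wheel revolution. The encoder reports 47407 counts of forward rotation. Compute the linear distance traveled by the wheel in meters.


revs = 47407/256 = 185.183594
d = revs * 2*pi*r = 185.183594 * 2*pi*0.203 = 236.1992

236.1992 m


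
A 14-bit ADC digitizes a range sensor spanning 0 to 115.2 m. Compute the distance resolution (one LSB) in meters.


res = range / 2^n = 115.2/2^14 = 115.2/16384 = 0.0070

0.0070 m


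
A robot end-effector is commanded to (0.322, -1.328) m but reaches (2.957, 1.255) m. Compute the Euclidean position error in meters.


dx = 2.957 - (0.322) = 2.6350, dy = 1.255 - (-1.328) = 2.5830
err = sqrt(6.943225 + 6.671889) = 3.6899

3.6899 m


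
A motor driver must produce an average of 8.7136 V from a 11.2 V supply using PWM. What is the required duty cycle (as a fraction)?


D = V_avg/V_supply = 8.7136/11.2 = 0.7780

0.7780


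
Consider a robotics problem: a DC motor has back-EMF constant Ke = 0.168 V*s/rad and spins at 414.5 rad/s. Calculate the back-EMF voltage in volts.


V_emf = Ke * omega = 0.168*414.5 = 69.6360

69.6360 V


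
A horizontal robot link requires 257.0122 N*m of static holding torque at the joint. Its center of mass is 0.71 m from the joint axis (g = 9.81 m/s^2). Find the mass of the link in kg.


m = tau / (g*L) = 257.0122 / (9.81 * 0.71) = 36.9000

36.9000 kg


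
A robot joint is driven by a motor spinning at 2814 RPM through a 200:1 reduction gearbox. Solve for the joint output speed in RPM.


omega_joint = omega_motor / N = 2814 / 200 = 14.0700

14.0700 RPM


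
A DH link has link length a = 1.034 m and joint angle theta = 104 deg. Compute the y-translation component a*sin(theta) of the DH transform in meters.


a*sin(theta) = 1.034*sin(104 deg) = 1.0033

1.0033 m


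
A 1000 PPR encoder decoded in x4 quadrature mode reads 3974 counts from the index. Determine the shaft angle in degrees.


angle = counts * 360 / (PPR*4) = 3974 * 360 / 4000 = 357.6600

357.6600 degrees


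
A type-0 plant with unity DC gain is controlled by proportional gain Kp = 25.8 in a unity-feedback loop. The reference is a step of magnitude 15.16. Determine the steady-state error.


e_ss = R/(1 + Kp) = 15.16/(1 + 25.8) = 15.16/26.8000 = 0.5657

0.5657


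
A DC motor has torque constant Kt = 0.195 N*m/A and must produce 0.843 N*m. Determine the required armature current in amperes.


I = tau / Kt = 0.843/0.195 = 4.3231

4.3231 A


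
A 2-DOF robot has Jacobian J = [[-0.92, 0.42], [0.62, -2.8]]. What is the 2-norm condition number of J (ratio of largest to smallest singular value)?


JJ^T eigenvalues: trace(JJ^T) = 9.2472, det(JJ^T) = det(J)^2 = 5.36200336
s_max^2 = (9.2472 + sqrt(64.06269440))/2 = 8.62555872
s_min^2 = (9.2472 - sqrt(64.06269440))/2 = 0.62164128
kappa = s_max/s_min = sqrt(8.62555872/0.62164128) = 3.7250

3.7250


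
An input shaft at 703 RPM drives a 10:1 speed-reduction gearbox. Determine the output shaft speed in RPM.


omega_out = omega_in / N = 703 / 10 = 70.3000

70.3000 RPM


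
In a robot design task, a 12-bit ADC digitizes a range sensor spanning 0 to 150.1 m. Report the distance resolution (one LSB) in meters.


res = range / 2^n = 150.1/2^12 = 150.1/4096 = 0.0366

0.0366 m


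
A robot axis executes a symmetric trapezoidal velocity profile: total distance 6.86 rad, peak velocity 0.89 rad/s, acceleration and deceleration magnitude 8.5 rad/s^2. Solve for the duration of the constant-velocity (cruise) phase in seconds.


t_acc = v/a = 0.104706 s, d_acc = v^2/(2a) = 0.046594 rad each
d_cruise = 6.86 - 2*0.046594 = 6.766812 rad
t_cruise = d_cruise/v = 6.766812/0.89 = 7.6032

7.6032 s


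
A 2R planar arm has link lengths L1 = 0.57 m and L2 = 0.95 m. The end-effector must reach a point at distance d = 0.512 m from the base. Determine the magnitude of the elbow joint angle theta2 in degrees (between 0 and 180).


cos(th2) = (d^2 - L1^2 - L2^2)/(2*L1*L2) = (0.512^2 - 0.57^2 - 0.95^2)/(2*0.57*0.95) = -0.89127978
th2 = acos(-0.89127978) = 153.0345 deg

153.0345 degrees


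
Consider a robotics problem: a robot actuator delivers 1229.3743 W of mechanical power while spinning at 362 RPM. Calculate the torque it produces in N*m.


omega = 362 * 2*pi/60 = 37.908551 rad/s
tau = P / omega = 1229.3743 / 37.908551 = 32.4300

32.4300 N*m


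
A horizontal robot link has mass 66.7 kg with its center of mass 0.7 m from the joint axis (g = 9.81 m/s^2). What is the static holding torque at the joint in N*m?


tau = m*g*L = 66.7 * 9.81 * 0.7 = 458.0289

458.0289 N*m


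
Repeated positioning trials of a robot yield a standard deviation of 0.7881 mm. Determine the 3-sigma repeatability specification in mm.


repeatability = 3*sigma = 3*0.7881 = 2.3643

2.3643 mm


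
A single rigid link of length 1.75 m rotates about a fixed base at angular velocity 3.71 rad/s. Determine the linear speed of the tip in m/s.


v = L*omega = 1.75 * 3.71 = 6.4925

6.4925 m/s


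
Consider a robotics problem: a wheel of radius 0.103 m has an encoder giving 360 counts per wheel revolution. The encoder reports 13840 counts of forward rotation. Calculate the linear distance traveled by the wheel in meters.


revs = 13840/360 = 38.444444
d = revs * 2*pi*r = 38.444444 * 2*pi*0.103 = 24.8800

24.8800 m


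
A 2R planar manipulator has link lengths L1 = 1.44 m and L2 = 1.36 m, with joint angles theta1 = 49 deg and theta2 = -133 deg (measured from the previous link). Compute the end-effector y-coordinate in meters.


y = L1*sin(th1) + L2*sin(th1+th2) = 1.44*sin(49 deg) + 1.36*sin(-84 deg) = -0.2658

-0.2658 m


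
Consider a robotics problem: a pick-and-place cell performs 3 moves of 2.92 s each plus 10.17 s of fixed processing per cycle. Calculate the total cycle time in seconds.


T = 3*2.92 + 10.17 = 18.9300

18.9300 s


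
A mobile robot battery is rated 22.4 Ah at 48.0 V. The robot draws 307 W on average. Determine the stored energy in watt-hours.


E = capacity * V = 22.4*48.0 = 1075.2000

1075.2000 Wh


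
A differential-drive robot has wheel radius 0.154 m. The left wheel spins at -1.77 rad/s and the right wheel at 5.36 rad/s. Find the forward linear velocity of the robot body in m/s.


v = r*(wR + wL)/2 = 0.154*(5.36 + -1.77)/2 = 0.2764

0.2764 m/s


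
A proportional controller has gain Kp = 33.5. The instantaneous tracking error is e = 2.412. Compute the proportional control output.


u_P = Kp * e = 33.5 * 2.412 = 80.8020

80.8020


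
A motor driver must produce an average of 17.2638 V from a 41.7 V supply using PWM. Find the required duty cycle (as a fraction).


D = V_avg/V_supply = 17.2638/41.7 = 0.4140

0.4140


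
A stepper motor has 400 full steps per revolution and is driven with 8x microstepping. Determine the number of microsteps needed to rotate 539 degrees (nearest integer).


step_size = 360/(400*8) = 360/3200 = 0.112500 deg
n = 539/(360/3200) = 539*3200/360 = 4791.1111 -> 4791

4791 steps


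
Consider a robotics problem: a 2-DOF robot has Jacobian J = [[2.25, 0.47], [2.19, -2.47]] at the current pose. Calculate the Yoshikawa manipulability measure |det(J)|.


det(J) = 2.25*-2.47 - (0.47)*(2.19) = -6.5868
|det(J)| = 6.5868

6.5868


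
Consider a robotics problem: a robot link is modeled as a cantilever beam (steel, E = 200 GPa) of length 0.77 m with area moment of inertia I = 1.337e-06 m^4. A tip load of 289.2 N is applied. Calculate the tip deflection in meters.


delta = F*L^3/(3*E*I) = 289.2*0.77^3/(3*2.000e+11*1.337e-06)
      = 132.0293436/802200 = 1.6458e-04

1.6458e-04 m


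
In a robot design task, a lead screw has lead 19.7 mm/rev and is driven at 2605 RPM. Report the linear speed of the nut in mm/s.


v = lead * (RPM/60) = 19.7*2605/60 = 855.3083

855.3083 mm/s


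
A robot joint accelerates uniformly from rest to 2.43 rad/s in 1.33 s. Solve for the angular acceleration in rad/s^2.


alpha = delta_omega / t = 2.43 / 1.33 = 1.8271

1.8271 rad/s^2


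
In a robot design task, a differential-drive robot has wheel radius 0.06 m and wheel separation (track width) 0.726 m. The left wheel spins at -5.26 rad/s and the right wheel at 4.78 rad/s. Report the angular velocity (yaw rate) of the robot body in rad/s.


omega = r*(wR - wL)/L = 0.06*(4.78 - (-5.26))/0.726 = 0.8298

0.8298 rad/s


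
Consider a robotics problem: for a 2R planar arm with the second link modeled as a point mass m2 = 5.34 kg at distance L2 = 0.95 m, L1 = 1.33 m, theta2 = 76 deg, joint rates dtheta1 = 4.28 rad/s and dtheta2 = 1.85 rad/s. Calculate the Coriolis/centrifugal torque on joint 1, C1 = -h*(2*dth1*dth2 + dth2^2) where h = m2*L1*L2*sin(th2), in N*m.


h = m2*L1*L2*sin(th2) = 5.34*1.33*0.95*sin(76 deg) = 6.546673
C1 = -h*(2*4.28*1.85 + 1.85^2) = -6.546673*19.2585 = -126.0791

-126.0791 N*m


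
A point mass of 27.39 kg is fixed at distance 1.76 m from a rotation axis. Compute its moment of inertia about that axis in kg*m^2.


I = m*r^2 = 27.39*1.76^2 = 84.8433

84.8433 kg*m^2


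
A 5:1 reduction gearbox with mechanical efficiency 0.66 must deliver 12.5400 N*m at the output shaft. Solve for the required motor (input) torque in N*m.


tau_in = tau_out / (N * eta) = 12.5400 / (5 * 0.66) = 3.8000

3.8000 N*m


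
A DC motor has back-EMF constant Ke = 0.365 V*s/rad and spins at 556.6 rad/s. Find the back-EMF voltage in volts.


V_emf = Ke * omega = 0.365*556.6 = 203.1590

203.1590 V


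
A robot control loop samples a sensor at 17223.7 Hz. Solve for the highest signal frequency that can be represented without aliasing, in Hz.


f_max = f_s/2 = 17223.7/2 = 8611.8500

8611.8500 Hz


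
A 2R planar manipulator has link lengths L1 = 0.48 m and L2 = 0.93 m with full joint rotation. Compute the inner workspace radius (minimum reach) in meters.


r_min = |L1 - L2| = |0.48 - 0.93| = 0.4500

0.4500 m


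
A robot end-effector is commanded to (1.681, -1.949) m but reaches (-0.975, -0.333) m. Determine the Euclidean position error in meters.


dx = -0.975 - (1.681) = -2.6560, dy = -0.333 - (-1.949) = 1.6160
err = sqrt(7.054336 + 2.611456) = 3.1090

3.1090 m


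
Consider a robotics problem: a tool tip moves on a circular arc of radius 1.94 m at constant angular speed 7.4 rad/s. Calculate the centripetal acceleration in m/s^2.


a_c = omega^2 * r = 7.4^2 * 1.94 = 106.2344

106.2344 m/s^2


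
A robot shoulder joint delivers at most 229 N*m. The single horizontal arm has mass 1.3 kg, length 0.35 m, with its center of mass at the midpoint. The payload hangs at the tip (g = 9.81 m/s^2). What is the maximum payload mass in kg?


tau_arm = m_arm*g*(L/2) = 1.3*9.81*0.35/2 = 2.2318 N*m
tau_payload = tau_max - tau_arm = 229 - 2.2318 = 226.7682
m_payload = tau_payload / (g*L) = 226.7682 / (9.81*0.35) = 66.0458

66.0458 kg


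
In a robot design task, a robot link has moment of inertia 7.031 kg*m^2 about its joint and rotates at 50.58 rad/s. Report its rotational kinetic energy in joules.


KE = (1/2)*I*omega^2 = 0.5*7.031*50.58^2 = 8993.8316

8993.8316 J
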